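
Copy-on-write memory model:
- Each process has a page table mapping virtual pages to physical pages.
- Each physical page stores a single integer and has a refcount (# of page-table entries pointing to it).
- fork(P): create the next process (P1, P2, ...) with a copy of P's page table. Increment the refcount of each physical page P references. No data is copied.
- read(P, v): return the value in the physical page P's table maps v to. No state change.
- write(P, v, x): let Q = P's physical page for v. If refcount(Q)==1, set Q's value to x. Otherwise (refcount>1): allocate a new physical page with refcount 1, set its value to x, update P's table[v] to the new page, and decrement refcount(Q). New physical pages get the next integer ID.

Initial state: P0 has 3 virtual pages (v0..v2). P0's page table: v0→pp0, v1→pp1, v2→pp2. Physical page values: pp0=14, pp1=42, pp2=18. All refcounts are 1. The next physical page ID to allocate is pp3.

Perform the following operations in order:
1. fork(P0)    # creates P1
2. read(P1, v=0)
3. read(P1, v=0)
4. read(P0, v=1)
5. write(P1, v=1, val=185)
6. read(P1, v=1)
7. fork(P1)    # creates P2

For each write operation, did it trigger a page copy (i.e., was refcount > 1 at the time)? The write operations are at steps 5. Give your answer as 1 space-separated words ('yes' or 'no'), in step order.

Op 1: fork(P0) -> P1. 3 ppages; refcounts: pp0:2 pp1:2 pp2:2
Op 2: read(P1, v0) -> 14. No state change.
Op 3: read(P1, v0) -> 14. No state change.
Op 4: read(P0, v1) -> 42. No state change.
Op 5: write(P1, v1, 185). refcount(pp1)=2>1 -> COPY to pp3. 4 ppages; refcounts: pp0:2 pp1:1 pp2:2 pp3:1
Op 6: read(P1, v1) -> 185. No state change.
Op 7: fork(P1) -> P2. 4 ppages; refcounts: pp0:3 pp1:1 pp2:3 pp3:2

yes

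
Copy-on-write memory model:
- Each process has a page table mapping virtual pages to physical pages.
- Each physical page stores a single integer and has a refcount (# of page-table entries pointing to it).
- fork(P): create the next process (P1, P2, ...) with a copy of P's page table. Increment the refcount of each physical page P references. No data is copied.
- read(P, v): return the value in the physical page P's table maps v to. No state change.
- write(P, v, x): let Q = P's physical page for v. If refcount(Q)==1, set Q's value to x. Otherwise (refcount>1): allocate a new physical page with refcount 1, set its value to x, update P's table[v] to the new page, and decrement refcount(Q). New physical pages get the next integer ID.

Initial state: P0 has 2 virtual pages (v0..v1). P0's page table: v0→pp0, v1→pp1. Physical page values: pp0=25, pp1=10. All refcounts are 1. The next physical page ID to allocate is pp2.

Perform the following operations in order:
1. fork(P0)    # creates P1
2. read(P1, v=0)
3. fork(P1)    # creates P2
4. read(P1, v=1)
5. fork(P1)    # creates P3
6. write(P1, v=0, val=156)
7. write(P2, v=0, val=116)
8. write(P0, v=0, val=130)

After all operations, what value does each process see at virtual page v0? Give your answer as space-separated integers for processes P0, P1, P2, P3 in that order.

Op 1: fork(P0) -> P1. 2 ppages; refcounts: pp0:2 pp1:2
Op 2: read(P1, v0) -> 25. No state change.
Op 3: fork(P1) -> P2. 2 ppages; refcounts: pp0:3 pp1:3
Op 4: read(P1, v1) -> 10. No state change.
Op 5: fork(P1) -> P3. 2 ppages; refcounts: pp0:4 pp1:4
Op 6: write(P1, v0, 156). refcount(pp0)=4>1 -> COPY to pp2. 3 ppages; refcounts: pp0:3 pp1:4 pp2:1
Op 7: write(P2, v0, 116). refcount(pp0)=3>1 -> COPY to pp3. 4 ppages; refcounts: pp0:2 pp1:4 pp2:1 pp3:1
Op 8: write(P0, v0, 130). refcount(pp0)=2>1 -> COPY to pp4. 5 ppages; refcounts: pp0:1 pp1:4 pp2:1 pp3:1 pp4:1
P0: v0 -> pp4 = 130
P1: v0 -> pp2 = 156
P2: v0 -> pp3 = 116
P3: v0 -> pp0 = 25

Answer: 130 156 116 25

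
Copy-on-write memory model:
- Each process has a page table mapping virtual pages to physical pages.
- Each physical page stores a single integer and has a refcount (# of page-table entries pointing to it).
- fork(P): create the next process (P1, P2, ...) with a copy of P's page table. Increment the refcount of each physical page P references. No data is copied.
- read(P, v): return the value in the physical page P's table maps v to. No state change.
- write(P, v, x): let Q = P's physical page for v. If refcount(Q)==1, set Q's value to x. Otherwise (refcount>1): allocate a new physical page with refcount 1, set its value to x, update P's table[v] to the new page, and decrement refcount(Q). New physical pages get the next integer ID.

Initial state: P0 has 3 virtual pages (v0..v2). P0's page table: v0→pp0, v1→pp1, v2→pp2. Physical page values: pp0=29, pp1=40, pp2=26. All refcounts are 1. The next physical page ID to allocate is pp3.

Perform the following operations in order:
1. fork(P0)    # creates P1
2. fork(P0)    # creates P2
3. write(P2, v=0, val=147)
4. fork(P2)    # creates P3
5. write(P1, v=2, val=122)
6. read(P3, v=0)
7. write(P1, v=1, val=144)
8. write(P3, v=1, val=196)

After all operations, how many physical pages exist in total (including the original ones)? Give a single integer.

Answer: 7

Derivation:
Op 1: fork(P0) -> P1. 3 ppages; refcounts: pp0:2 pp1:2 pp2:2
Op 2: fork(P0) -> P2. 3 ppages; refcounts: pp0:3 pp1:3 pp2:3
Op 3: write(P2, v0, 147). refcount(pp0)=3>1 -> COPY to pp3. 4 ppages; refcounts: pp0:2 pp1:3 pp2:3 pp3:1
Op 4: fork(P2) -> P3. 4 ppages; refcounts: pp0:2 pp1:4 pp2:4 pp3:2
Op 5: write(P1, v2, 122). refcount(pp2)=4>1 -> COPY to pp4. 5 ppages; refcounts: pp0:2 pp1:4 pp2:3 pp3:2 pp4:1
Op 6: read(P3, v0) -> 147. No state change.
Op 7: write(P1, v1, 144). refcount(pp1)=4>1 -> COPY to pp5. 6 ppages; refcounts: pp0:2 pp1:3 pp2:3 pp3:2 pp4:1 pp5:1
Op 8: write(P3, v1, 196). refcount(pp1)=3>1 -> COPY to pp6. 7 ppages; refcounts: pp0:2 pp1:2 pp2:3 pp3:2 pp4:1 pp5:1 pp6:1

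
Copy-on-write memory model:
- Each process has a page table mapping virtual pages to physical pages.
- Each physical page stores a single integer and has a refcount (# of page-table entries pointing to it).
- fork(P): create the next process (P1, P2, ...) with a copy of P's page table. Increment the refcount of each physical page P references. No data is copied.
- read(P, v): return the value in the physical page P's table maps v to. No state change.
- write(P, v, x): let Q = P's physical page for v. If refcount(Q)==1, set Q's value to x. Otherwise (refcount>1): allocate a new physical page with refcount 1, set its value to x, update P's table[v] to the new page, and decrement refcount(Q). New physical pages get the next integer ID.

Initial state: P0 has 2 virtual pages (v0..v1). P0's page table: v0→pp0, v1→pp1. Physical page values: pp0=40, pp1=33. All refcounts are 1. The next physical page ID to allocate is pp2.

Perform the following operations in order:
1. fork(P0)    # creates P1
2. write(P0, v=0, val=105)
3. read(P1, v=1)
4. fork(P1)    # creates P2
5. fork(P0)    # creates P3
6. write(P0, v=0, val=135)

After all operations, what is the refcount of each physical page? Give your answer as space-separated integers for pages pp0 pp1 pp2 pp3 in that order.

Op 1: fork(P0) -> P1. 2 ppages; refcounts: pp0:2 pp1:2
Op 2: write(P0, v0, 105). refcount(pp0)=2>1 -> COPY to pp2. 3 ppages; refcounts: pp0:1 pp1:2 pp2:1
Op 3: read(P1, v1) -> 33. No state change.
Op 4: fork(P1) -> P2. 3 ppages; refcounts: pp0:2 pp1:3 pp2:1
Op 5: fork(P0) -> P3. 3 ppages; refcounts: pp0:2 pp1:4 pp2:2
Op 6: write(P0, v0, 135). refcount(pp2)=2>1 -> COPY to pp3. 4 ppages; refcounts: pp0:2 pp1:4 pp2:1 pp3:1

Answer: 2 4 1 1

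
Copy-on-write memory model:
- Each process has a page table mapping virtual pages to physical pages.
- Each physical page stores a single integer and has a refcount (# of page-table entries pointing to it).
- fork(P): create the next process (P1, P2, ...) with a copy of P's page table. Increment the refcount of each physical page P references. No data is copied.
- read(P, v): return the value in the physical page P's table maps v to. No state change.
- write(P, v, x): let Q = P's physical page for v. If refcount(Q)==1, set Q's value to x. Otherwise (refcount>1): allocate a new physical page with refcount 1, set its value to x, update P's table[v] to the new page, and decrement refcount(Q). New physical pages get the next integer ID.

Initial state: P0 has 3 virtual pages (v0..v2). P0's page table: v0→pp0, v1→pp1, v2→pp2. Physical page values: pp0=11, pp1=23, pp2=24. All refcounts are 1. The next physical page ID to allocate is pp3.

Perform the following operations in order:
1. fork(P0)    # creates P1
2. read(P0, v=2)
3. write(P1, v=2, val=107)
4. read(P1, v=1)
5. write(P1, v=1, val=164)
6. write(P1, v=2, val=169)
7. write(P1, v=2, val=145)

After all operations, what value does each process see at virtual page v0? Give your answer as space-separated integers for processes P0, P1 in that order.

Op 1: fork(P0) -> P1. 3 ppages; refcounts: pp0:2 pp1:2 pp2:2
Op 2: read(P0, v2) -> 24. No state change.
Op 3: write(P1, v2, 107). refcount(pp2)=2>1 -> COPY to pp3. 4 ppages; refcounts: pp0:2 pp1:2 pp2:1 pp3:1
Op 4: read(P1, v1) -> 23. No state change.
Op 5: write(P1, v1, 164). refcount(pp1)=2>1 -> COPY to pp4. 5 ppages; refcounts: pp0:2 pp1:1 pp2:1 pp3:1 pp4:1
Op 6: write(P1, v2, 169). refcount(pp3)=1 -> write in place. 5 ppages; refcounts: pp0:2 pp1:1 pp2:1 pp3:1 pp4:1
Op 7: write(P1, v2, 145). refcount(pp3)=1 -> write in place. 5 ppages; refcounts: pp0:2 pp1:1 pp2:1 pp3:1 pp4:1
P0: v0 -> pp0 = 11
P1: v0 -> pp0 = 11

Answer: 11 11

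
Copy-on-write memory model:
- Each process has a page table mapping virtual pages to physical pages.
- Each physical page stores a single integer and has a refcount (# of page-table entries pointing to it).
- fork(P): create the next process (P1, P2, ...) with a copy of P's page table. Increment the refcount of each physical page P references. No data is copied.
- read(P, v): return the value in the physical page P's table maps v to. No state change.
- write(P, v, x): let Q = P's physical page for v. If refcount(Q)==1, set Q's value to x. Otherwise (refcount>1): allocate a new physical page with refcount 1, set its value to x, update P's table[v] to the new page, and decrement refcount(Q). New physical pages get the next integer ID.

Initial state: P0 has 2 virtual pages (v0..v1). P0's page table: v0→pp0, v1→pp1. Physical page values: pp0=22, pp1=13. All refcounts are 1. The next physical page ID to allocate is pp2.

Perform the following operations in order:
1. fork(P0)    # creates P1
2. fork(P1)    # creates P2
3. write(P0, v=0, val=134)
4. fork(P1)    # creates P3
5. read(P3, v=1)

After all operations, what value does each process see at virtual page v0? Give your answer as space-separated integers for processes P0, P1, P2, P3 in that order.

Op 1: fork(P0) -> P1. 2 ppages; refcounts: pp0:2 pp1:2
Op 2: fork(P1) -> P2. 2 ppages; refcounts: pp0:3 pp1:3
Op 3: write(P0, v0, 134). refcount(pp0)=3>1 -> COPY to pp2. 3 ppages; refcounts: pp0:2 pp1:3 pp2:1
Op 4: fork(P1) -> P3. 3 ppages; refcounts: pp0:3 pp1:4 pp2:1
Op 5: read(P3, v1) -> 13. No state change.
P0: v0 -> pp2 = 134
P1: v0 -> pp0 = 22
P2: v0 -> pp0 = 22
P3: v0 -> pp0 = 22

Answer: 134 22 22 22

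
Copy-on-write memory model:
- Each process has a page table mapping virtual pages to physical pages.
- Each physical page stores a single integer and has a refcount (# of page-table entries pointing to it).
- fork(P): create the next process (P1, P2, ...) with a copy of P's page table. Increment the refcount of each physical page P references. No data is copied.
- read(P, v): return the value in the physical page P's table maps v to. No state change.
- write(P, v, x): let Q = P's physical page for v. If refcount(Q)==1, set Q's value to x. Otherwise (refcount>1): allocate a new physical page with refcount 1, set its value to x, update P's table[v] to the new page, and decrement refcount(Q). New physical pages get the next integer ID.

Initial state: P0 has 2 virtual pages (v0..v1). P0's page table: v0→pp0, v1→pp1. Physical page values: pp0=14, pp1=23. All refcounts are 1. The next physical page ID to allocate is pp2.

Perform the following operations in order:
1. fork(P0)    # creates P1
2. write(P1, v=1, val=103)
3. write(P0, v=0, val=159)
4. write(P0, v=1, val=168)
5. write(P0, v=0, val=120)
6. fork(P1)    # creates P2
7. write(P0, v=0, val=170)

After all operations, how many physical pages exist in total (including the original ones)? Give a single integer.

Answer: 4

Derivation:
Op 1: fork(P0) -> P1. 2 ppages; refcounts: pp0:2 pp1:2
Op 2: write(P1, v1, 103). refcount(pp1)=2>1 -> COPY to pp2. 3 ppages; refcounts: pp0:2 pp1:1 pp2:1
Op 3: write(P0, v0, 159). refcount(pp0)=2>1 -> COPY to pp3. 4 ppages; refcounts: pp0:1 pp1:1 pp2:1 pp3:1
Op 4: write(P0, v1, 168). refcount(pp1)=1 -> write in place. 4 ppages; refcounts: pp0:1 pp1:1 pp2:1 pp3:1
Op 5: write(P0, v0, 120). refcount(pp3)=1 -> write in place. 4 ppages; refcounts: pp0:1 pp1:1 pp2:1 pp3:1
Op 6: fork(P1) -> P2. 4 ppages; refcounts: pp0:2 pp1:1 pp2:2 pp3:1
Op 7: write(P0, v0, 170). refcount(pp3)=1 -> write in place. 4 ppages; refcounts: pp0:2 pp1:1 pp2:2 pp3:1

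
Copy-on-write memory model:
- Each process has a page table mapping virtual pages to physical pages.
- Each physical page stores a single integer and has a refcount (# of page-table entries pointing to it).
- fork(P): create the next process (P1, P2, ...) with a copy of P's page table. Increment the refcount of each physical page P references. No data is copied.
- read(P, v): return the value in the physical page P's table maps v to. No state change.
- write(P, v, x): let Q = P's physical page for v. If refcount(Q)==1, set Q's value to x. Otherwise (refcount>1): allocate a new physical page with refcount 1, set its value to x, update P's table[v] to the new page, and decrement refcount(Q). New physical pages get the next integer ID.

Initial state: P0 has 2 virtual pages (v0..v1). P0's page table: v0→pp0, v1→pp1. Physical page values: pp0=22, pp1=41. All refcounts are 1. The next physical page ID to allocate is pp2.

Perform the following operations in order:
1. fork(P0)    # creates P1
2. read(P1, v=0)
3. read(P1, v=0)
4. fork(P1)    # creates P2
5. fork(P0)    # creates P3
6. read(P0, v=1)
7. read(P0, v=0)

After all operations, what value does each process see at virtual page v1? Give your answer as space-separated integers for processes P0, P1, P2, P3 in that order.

Op 1: fork(P0) -> P1. 2 ppages; refcounts: pp0:2 pp1:2
Op 2: read(P1, v0) -> 22. No state change.
Op 3: read(P1, v0) -> 22. No state change.
Op 4: fork(P1) -> P2. 2 ppages; refcounts: pp0:3 pp1:3
Op 5: fork(P0) -> P3. 2 ppages; refcounts: pp0:4 pp1:4
Op 6: read(P0, v1) -> 41. No state change.
Op 7: read(P0, v0) -> 22. No state change.
P0: v1 -> pp1 = 41
P1: v1 -> pp1 = 41
P2: v1 -> pp1 = 41
P3: v1 -> pp1 = 41

Answer: 41 41 41 41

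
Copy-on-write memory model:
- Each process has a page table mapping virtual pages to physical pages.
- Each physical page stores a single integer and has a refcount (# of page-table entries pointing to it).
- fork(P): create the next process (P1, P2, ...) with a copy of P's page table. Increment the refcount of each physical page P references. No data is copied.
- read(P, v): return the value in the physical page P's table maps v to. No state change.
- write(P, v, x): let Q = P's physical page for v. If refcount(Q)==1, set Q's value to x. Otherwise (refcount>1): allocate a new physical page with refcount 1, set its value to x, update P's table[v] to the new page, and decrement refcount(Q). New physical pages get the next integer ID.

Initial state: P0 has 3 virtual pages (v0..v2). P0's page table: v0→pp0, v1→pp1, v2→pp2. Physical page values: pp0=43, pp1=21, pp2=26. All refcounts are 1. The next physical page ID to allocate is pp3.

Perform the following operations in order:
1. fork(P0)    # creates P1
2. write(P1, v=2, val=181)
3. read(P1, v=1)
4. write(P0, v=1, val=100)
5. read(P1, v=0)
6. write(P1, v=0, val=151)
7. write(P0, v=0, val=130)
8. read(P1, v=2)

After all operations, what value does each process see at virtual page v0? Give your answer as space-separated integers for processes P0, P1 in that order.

Op 1: fork(P0) -> P1. 3 ppages; refcounts: pp0:2 pp1:2 pp2:2
Op 2: write(P1, v2, 181). refcount(pp2)=2>1 -> COPY to pp3. 4 ppages; refcounts: pp0:2 pp1:2 pp2:1 pp3:1
Op 3: read(P1, v1) -> 21. No state change.
Op 4: write(P0, v1, 100). refcount(pp1)=2>1 -> COPY to pp4. 5 ppages; refcounts: pp0:2 pp1:1 pp2:1 pp3:1 pp4:1
Op 5: read(P1, v0) -> 43. No state change.
Op 6: write(P1, v0, 151). refcount(pp0)=2>1 -> COPY to pp5. 6 ppages; refcounts: pp0:1 pp1:1 pp2:1 pp3:1 pp4:1 pp5:1
Op 7: write(P0, v0, 130). refcount(pp0)=1 -> write in place. 6 ppages; refcounts: pp0:1 pp1:1 pp2:1 pp3:1 pp4:1 pp5:1
Op 8: read(P1, v2) -> 181. No state change.
P0: v0 -> pp0 = 130
P1: v0 -> pp5 = 151

Answer: 130 151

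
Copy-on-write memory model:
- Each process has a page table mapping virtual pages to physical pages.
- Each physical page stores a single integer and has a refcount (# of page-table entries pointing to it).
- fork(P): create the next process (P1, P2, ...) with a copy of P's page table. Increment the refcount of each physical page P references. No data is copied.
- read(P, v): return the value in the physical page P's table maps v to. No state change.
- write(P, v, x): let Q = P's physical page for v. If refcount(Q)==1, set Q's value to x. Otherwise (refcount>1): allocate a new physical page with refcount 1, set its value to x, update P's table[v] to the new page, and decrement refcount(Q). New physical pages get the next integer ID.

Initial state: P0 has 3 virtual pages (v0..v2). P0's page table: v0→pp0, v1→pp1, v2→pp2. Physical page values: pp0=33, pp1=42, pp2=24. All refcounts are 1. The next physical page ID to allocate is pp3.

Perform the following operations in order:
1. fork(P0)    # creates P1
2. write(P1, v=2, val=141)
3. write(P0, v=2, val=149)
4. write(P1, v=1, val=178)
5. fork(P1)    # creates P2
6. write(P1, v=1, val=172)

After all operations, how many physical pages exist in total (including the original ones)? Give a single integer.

Answer: 6

Derivation:
Op 1: fork(P0) -> P1. 3 ppages; refcounts: pp0:2 pp1:2 pp2:2
Op 2: write(P1, v2, 141). refcount(pp2)=2>1 -> COPY to pp3. 4 ppages; refcounts: pp0:2 pp1:2 pp2:1 pp3:1
Op 3: write(P0, v2, 149). refcount(pp2)=1 -> write in place. 4 ppages; refcounts: pp0:2 pp1:2 pp2:1 pp3:1
Op 4: write(P1, v1, 178). refcount(pp1)=2>1 -> COPY to pp4. 5 ppages; refcounts: pp0:2 pp1:1 pp2:1 pp3:1 pp4:1
Op 5: fork(P1) -> P2. 5 ppages; refcounts: pp0:3 pp1:1 pp2:1 pp3:2 pp4:2
Op 6: write(P1, v1, 172). refcount(pp4)=2>1 -> COPY to pp5. 6 ppages; refcounts: pp0:3 pp1:1 pp2:1 pp3:2 pp4:1 pp5:1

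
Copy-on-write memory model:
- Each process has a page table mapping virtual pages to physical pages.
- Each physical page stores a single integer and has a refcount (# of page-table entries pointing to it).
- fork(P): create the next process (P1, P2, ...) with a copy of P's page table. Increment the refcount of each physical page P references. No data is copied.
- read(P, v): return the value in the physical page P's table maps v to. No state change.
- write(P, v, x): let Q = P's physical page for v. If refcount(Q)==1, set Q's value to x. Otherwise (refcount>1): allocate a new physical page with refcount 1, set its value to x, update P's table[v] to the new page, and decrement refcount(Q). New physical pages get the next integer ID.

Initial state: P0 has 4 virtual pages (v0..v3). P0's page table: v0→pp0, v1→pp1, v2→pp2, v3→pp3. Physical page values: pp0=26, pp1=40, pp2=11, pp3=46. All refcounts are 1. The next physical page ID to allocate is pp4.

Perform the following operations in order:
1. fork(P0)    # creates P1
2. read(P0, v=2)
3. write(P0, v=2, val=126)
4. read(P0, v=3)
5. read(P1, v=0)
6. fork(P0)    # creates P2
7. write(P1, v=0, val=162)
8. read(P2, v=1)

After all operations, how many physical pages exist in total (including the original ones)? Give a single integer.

Op 1: fork(P0) -> P1. 4 ppages; refcounts: pp0:2 pp1:2 pp2:2 pp3:2
Op 2: read(P0, v2) -> 11. No state change.
Op 3: write(P0, v2, 126). refcount(pp2)=2>1 -> COPY to pp4. 5 ppages; refcounts: pp0:2 pp1:2 pp2:1 pp3:2 pp4:1
Op 4: read(P0, v3) -> 46. No state change.
Op 5: read(P1, v0) -> 26. No state change.
Op 6: fork(P0) -> P2. 5 ppages; refcounts: pp0:3 pp1:3 pp2:1 pp3:3 pp4:2
Op 7: write(P1, v0, 162). refcount(pp0)=3>1 -> COPY to pp5. 6 ppages; refcounts: pp0:2 pp1:3 pp2:1 pp3:3 pp4:2 pp5:1
Op 8: read(P2, v1) -> 40. No state change.

Answer: 6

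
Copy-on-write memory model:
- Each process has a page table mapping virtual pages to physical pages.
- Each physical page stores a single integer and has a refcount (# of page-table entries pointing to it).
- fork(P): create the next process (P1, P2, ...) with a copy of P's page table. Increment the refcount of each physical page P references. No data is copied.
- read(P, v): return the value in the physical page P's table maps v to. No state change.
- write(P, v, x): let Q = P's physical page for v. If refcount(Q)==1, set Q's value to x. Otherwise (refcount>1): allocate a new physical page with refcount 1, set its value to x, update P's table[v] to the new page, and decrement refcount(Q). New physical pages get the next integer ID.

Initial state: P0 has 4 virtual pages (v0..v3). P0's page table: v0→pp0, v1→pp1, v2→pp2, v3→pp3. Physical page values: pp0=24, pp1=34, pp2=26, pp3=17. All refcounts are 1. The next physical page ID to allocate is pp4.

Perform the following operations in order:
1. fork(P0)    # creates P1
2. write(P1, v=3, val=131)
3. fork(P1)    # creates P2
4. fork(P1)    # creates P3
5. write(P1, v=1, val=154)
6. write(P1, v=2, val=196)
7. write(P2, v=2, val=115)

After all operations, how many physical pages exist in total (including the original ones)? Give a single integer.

Op 1: fork(P0) -> P1. 4 ppages; refcounts: pp0:2 pp1:2 pp2:2 pp3:2
Op 2: write(P1, v3, 131). refcount(pp3)=2>1 -> COPY to pp4. 5 ppages; refcounts: pp0:2 pp1:2 pp2:2 pp3:1 pp4:1
Op 3: fork(P1) -> P2. 5 ppages; refcounts: pp0:3 pp1:3 pp2:3 pp3:1 pp4:2
Op 4: fork(P1) -> P3. 5 ppages; refcounts: pp0:4 pp1:4 pp2:4 pp3:1 pp4:3
Op 5: write(P1, v1, 154). refcount(pp1)=4>1 -> COPY to pp5. 6 ppages; refcounts: pp0:4 pp1:3 pp2:4 pp3:1 pp4:3 pp5:1
Op 6: write(P1, v2, 196). refcount(pp2)=4>1 -> COPY to pp6. 7 ppages; refcounts: pp0:4 pp1:3 pp2:3 pp3:1 pp4:3 pp5:1 pp6:1
Op 7: write(P2, v2, 115). refcount(pp2)=3>1 -> COPY to pp7. 8 ppages; refcounts: pp0:4 pp1:3 pp2:2 pp3:1 pp4:3 pp5:1 pp6:1 pp7:1

Answer: 8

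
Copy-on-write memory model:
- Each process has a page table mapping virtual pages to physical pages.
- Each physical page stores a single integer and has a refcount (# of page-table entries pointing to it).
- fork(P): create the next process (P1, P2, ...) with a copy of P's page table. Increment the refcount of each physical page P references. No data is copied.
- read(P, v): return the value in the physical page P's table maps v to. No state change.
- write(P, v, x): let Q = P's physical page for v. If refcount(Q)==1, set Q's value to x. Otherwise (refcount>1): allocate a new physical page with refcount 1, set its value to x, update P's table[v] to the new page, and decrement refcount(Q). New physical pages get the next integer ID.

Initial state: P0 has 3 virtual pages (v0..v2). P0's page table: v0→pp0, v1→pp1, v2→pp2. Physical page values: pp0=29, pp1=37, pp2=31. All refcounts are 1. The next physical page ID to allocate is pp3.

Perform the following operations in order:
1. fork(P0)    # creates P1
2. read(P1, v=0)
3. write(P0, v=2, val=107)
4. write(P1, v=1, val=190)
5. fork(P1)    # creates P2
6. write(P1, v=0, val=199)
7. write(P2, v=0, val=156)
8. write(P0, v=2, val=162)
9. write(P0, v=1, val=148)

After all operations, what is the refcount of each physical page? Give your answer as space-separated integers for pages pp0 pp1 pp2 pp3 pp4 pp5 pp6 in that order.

Answer: 1 1 2 1 2 1 1

Derivation:
Op 1: fork(P0) -> P1. 3 ppages; refcounts: pp0:2 pp1:2 pp2:2
Op 2: read(P1, v0) -> 29. No state change.
Op 3: write(P0, v2, 107). refcount(pp2)=2>1 -> COPY to pp3. 4 ppages; refcounts: pp0:2 pp1:2 pp2:1 pp3:1
Op 4: write(P1, v1, 190). refcount(pp1)=2>1 -> COPY to pp4. 5 ppages; refcounts: pp0:2 pp1:1 pp2:1 pp3:1 pp4:1
Op 5: fork(P1) -> P2. 5 ppages; refcounts: pp0:3 pp1:1 pp2:2 pp3:1 pp4:2
Op 6: write(P1, v0, 199). refcount(pp0)=3>1 -> COPY to pp5. 6 ppages; refcounts: pp0:2 pp1:1 pp2:2 pp3:1 pp4:2 pp5:1
Op 7: write(P2, v0, 156). refcount(pp0)=2>1 -> COPY to pp6. 7 ppages; refcounts: pp0:1 pp1:1 pp2:2 pp3:1 pp4:2 pp5:1 pp6:1
Op 8: write(P0, v2, 162). refcount(pp3)=1 -> write in place. 7 ppages; refcounts: pp0:1 pp1:1 pp2:2 pp3:1 pp4:2 pp5:1 pp6:1
Op 9: write(P0, v1, 148). refcount(pp1)=1 -> write in place. 7 ppages; refcounts: pp0:1 pp1:1 pp2:2 pp3:1 pp4:2 pp5:1 pp6:1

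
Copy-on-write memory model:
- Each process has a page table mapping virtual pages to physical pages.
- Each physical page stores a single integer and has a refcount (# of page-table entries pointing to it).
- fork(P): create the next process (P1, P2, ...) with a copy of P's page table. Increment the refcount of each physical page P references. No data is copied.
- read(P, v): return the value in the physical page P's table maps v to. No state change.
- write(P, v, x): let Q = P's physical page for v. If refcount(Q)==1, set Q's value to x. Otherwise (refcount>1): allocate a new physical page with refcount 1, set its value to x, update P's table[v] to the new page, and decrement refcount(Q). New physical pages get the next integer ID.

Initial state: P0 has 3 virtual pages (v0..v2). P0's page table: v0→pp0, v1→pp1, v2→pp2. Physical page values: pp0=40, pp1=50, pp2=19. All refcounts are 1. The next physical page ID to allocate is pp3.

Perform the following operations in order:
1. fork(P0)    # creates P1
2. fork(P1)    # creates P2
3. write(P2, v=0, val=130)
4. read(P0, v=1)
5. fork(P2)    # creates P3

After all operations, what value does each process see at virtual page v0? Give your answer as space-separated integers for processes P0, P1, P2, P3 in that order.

Answer: 40 40 130 130

Derivation:
Op 1: fork(P0) -> P1. 3 ppages; refcounts: pp0:2 pp1:2 pp2:2
Op 2: fork(P1) -> P2. 3 ppages; refcounts: pp0:3 pp1:3 pp2:3
Op 3: write(P2, v0, 130). refcount(pp0)=3>1 -> COPY to pp3. 4 ppages; refcounts: pp0:2 pp1:3 pp2:3 pp3:1
Op 4: read(P0, v1) -> 50. No state change.
Op 5: fork(P2) -> P3. 4 ppages; refcounts: pp0:2 pp1:4 pp2:4 pp3:2
P0: v0 -> pp0 = 40
P1: v0 -> pp0 = 40
P2: v0 -> pp3 = 130
P3: v0 -> pp3 = 130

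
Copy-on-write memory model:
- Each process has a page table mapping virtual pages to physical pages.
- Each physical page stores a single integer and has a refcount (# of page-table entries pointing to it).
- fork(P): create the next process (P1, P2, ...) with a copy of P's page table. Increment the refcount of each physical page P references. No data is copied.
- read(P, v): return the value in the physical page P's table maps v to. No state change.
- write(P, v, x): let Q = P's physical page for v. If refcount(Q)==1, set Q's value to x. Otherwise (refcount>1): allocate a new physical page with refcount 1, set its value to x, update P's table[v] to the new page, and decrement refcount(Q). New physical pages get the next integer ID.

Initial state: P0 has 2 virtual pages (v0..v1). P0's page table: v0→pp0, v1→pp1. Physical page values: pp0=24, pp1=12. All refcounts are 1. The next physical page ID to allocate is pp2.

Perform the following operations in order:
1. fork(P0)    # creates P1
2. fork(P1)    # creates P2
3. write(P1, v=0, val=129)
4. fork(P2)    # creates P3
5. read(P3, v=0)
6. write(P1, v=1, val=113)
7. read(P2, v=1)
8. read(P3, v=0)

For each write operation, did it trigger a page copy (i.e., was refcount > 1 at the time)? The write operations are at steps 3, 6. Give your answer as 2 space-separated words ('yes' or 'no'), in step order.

Op 1: fork(P0) -> P1. 2 ppages; refcounts: pp0:2 pp1:2
Op 2: fork(P1) -> P2. 2 ppages; refcounts: pp0:3 pp1:3
Op 3: write(P1, v0, 129). refcount(pp0)=3>1 -> COPY to pp2. 3 ppages; refcounts: pp0:2 pp1:3 pp2:1
Op 4: fork(P2) -> P3. 3 ppages; refcounts: pp0:3 pp1:4 pp2:1
Op 5: read(P3, v0) -> 24. No state change.
Op 6: write(P1, v1, 113). refcount(pp1)=4>1 -> COPY to pp3. 4 ppages; refcounts: pp0:3 pp1:3 pp2:1 pp3:1
Op 7: read(P2, v1) -> 12. No state change.
Op 8: read(P3, v0) -> 24. No state change.

yes yes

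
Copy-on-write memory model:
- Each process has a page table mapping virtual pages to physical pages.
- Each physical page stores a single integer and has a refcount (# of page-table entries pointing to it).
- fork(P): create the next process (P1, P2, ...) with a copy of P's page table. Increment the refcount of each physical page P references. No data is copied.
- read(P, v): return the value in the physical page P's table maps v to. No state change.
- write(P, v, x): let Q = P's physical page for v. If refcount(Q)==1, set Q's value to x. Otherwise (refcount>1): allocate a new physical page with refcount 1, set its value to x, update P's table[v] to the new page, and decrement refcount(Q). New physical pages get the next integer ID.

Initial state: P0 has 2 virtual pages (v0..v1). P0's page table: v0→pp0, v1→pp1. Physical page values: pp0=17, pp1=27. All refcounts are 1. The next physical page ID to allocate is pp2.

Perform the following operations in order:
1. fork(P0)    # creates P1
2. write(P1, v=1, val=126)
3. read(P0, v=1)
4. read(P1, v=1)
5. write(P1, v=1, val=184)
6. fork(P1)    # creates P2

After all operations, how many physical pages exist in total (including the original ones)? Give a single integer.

Op 1: fork(P0) -> P1. 2 ppages; refcounts: pp0:2 pp1:2
Op 2: write(P1, v1, 126). refcount(pp1)=2>1 -> COPY to pp2. 3 ppages; refcounts: pp0:2 pp1:1 pp2:1
Op 3: read(P0, v1) -> 27. No state change.
Op 4: read(P1, v1) -> 126. No state change.
Op 5: write(P1, v1, 184). refcount(pp2)=1 -> write in place. 3 ppages; refcounts: pp0:2 pp1:1 pp2:1
Op 6: fork(P1) -> P2. 3 ppages; refcounts: pp0:3 pp1:1 pp2:2

Answer: 3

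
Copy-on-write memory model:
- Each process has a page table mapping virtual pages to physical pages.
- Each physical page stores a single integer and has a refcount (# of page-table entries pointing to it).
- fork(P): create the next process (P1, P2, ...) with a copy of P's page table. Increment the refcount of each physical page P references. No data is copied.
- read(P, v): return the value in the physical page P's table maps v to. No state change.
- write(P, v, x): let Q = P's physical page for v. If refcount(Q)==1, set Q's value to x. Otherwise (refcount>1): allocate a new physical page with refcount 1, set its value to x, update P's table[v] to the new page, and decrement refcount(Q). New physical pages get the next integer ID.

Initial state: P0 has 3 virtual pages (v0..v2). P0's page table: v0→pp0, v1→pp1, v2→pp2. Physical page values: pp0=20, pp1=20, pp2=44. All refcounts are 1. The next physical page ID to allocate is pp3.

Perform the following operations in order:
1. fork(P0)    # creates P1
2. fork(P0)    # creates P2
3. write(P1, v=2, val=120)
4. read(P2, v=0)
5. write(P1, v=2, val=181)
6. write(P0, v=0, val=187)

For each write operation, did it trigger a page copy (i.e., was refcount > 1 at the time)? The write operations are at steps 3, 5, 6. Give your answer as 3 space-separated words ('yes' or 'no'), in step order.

Op 1: fork(P0) -> P1. 3 ppages; refcounts: pp0:2 pp1:2 pp2:2
Op 2: fork(P0) -> P2. 3 ppages; refcounts: pp0:3 pp1:3 pp2:3
Op 3: write(P1, v2, 120). refcount(pp2)=3>1 -> COPY to pp3. 4 ppages; refcounts: pp0:3 pp1:3 pp2:2 pp3:1
Op 4: read(P2, v0) -> 20. No state change.
Op 5: write(P1, v2, 181). refcount(pp3)=1 -> write in place. 4 ppages; refcounts: pp0:3 pp1:3 pp2:2 pp3:1
Op 6: write(P0, v0, 187). refcount(pp0)=3>1 -> COPY to pp4. 5 ppages; refcounts: pp0:2 pp1:3 pp2:2 pp3:1 pp4:1

yes no yes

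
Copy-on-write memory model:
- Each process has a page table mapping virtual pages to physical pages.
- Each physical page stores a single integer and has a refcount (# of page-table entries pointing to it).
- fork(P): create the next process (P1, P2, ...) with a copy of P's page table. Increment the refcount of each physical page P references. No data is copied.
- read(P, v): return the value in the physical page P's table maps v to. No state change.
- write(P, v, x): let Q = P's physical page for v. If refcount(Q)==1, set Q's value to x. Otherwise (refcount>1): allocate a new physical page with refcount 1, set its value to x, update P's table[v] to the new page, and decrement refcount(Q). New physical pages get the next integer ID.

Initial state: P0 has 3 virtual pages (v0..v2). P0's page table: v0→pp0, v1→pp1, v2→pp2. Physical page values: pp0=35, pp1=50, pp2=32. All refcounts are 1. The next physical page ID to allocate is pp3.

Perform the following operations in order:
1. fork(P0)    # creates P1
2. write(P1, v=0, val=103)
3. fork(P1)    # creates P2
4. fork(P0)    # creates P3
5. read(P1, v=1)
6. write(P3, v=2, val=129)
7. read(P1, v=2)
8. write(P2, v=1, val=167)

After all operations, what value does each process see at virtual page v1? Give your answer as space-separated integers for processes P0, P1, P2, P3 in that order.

Op 1: fork(P0) -> P1. 3 ppages; refcounts: pp0:2 pp1:2 pp2:2
Op 2: write(P1, v0, 103). refcount(pp0)=2>1 -> COPY to pp3. 4 ppages; refcounts: pp0:1 pp1:2 pp2:2 pp3:1
Op 3: fork(P1) -> P2. 4 ppages; refcounts: pp0:1 pp1:3 pp2:3 pp3:2
Op 4: fork(P0) -> P3. 4 ppages; refcounts: pp0:2 pp1:4 pp2:4 pp3:2
Op 5: read(P1, v1) -> 50. No state change.
Op 6: write(P3, v2, 129). refcount(pp2)=4>1 -> COPY to pp4. 5 ppages; refcounts: pp0:2 pp1:4 pp2:3 pp3:2 pp4:1
Op 7: read(P1, v2) -> 32. No state change.
Op 8: write(P2, v1, 167). refcount(pp1)=4>1 -> COPY to pp5. 6 ppages; refcounts: pp0:2 pp1:3 pp2:3 pp3:2 pp4:1 pp5:1
P0: v1 -> pp1 = 50
P1: v1 -> pp1 = 50
P2: v1 -> pp5 = 167
P3: v1 -> pp1 = 50

Answer: 50 50 167 50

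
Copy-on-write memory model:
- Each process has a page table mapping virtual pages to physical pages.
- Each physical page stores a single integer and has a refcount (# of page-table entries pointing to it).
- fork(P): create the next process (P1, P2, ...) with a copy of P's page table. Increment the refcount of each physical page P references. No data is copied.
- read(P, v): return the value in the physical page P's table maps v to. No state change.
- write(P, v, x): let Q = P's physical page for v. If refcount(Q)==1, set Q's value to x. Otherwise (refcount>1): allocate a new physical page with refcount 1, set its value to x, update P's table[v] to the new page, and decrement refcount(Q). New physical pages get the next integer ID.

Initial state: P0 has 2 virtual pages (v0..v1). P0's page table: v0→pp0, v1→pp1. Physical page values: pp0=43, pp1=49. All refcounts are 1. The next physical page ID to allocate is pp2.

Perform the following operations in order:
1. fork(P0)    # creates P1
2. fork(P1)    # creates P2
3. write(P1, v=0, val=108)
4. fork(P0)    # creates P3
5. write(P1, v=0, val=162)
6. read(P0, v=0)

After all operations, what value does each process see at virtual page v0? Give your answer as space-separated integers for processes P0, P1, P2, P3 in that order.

Answer: 43 162 43 43

Derivation:
Op 1: fork(P0) -> P1. 2 ppages; refcounts: pp0:2 pp1:2
Op 2: fork(P1) -> P2. 2 ppages; refcounts: pp0:3 pp1:3
Op 3: write(P1, v0, 108). refcount(pp0)=3>1 -> COPY to pp2. 3 ppages; refcounts: pp0:2 pp1:3 pp2:1
Op 4: fork(P0) -> P3. 3 ppages; refcounts: pp0:3 pp1:4 pp2:1
Op 5: write(P1, v0, 162). refcount(pp2)=1 -> write in place. 3 ppages; refcounts: pp0:3 pp1:4 pp2:1
Op 6: read(P0, v0) -> 43. No state change.
P0: v0 -> pp0 = 43
P1: v0 -> pp2 = 162
P2: v0 -> pp0 = 43
P3: v0 -> pp0 = 43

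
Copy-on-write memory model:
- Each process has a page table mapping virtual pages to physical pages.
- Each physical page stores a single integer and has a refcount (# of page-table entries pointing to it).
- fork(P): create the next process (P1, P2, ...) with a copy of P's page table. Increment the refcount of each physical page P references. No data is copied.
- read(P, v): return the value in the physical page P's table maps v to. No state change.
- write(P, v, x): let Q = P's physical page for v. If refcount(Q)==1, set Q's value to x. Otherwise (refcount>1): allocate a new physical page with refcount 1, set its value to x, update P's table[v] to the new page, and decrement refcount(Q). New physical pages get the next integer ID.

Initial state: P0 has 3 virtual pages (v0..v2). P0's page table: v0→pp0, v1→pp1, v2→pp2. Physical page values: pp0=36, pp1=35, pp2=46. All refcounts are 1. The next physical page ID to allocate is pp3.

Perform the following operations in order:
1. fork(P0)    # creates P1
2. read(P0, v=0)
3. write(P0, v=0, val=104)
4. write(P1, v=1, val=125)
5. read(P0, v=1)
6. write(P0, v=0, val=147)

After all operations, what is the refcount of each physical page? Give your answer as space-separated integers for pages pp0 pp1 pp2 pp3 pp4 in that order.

Answer: 1 1 2 1 1

Derivation:
Op 1: fork(P0) -> P1. 3 ppages; refcounts: pp0:2 pp1:2 pp2:2
Op 2: read(P0, v0) -> 36. No state change.
Op 3: write(P0, v0, 104). refcount(pp0)=2>1 -> COPY to pp3. 4 ppages; refcounts: pp0:1 pp1:2 pp2:2 pp3:1
Op 4: write(P1, v1, 125). refcount(pp1)=2>1 -> COPY to pp4. 5 ppages; refcounts: pp0:1 pp1:1 pp2:2 pp3:1 pp4:1
Op 5: read(P0, v1) -> 35. No state change.
Op 6: write(P0, v0, 147). refcount(pp3)=1 -> write in place. 5 ppages; refcounts: pp0:1 pp1:1 pp2:2 pp3:1 pp4:1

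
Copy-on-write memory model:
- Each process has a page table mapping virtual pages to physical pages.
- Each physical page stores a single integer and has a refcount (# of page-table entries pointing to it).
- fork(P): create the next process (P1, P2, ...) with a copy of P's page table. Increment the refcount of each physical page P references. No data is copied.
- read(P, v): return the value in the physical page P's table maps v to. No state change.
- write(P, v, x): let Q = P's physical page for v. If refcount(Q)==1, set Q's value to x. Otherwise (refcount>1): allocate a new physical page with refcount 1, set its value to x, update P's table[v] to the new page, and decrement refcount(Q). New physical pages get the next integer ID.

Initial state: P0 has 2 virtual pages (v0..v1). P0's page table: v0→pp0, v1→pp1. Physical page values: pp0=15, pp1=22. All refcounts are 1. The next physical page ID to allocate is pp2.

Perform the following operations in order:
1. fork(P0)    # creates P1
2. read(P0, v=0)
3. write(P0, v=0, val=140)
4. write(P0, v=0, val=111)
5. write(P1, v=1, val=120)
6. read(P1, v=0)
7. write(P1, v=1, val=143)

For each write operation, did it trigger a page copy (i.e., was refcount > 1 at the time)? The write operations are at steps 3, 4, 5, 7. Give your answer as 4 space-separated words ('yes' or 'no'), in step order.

Op 1: fork(P0) -> P1. 2 ppages; refcounts: pp0:2 pp1:2
Op 2: read(P0, v0) -> 15. No state change.
Op 3: write(P0, v0, 140). refcount(pp0)=2>1 -> COPY to pp2. 3 ppages; refcounts: pp0:1 pp1:2 pp2:1
Op 4: write(P0, v0, 111). refcount(pp2)=1 -> write in place. 3 ppages; refcounts: pp0:1 pp1:2 pp2:1
Op 5: write(P1, v1, 120). refcount(pp1)=2>1 -> COPY to pp3. 4 ppages; refcounts: pp0:1 pp1:1 pp2:1 pp3:1
Op 6: read(P1, v0) -> 15. No state change.
Op 7: write(P1, v1, 143). refcount(pp3)=1 -> write in place. 4 ppages; refcounts: pp0:1 pp1:1 pp2:1 pp3:1

yes no yes no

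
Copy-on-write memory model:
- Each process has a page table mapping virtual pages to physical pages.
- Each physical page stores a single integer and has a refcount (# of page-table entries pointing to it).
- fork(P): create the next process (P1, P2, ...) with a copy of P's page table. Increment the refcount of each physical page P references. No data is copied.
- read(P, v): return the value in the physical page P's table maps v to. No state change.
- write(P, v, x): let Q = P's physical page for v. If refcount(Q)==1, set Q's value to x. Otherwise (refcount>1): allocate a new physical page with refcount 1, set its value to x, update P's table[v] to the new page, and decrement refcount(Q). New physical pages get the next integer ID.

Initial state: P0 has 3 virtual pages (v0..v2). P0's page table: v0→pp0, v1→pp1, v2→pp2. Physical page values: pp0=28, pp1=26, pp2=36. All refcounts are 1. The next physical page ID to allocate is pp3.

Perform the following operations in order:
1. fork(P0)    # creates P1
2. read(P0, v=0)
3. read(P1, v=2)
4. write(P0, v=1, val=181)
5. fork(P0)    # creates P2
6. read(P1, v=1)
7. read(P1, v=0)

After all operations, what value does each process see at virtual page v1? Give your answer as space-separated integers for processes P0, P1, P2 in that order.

Op 1: fork(P0) -> P1. 3 ppages; refcounts: pp0:2 pp1:2 pp2:2
Op 2: read(P0, v0) -> 28. No state change.
Op 3: read(P1, v2) -> 36. No state change.
Op 4: write(P0, v1, 181). refcount(pp1)=2>1 -> COPY to pp3. 4 ppages; refcounts: pp0:2 pp1:1 pp2:2 pp3:1
Op 5: fork(P0) -> P2. 4 ppages; refcounts: pp0:3 pp1:1 pp2:3 pp3:2
Op 6: read(P1, v1) -> 26. No state change.
Op 7: read(P1, v0) -> 28. No state change.
P0: v1 -> pp3 = 181
P1: v1 -> pp1 = 26
P2: v1 -> pp3 = 181

Answer: 181 26 181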